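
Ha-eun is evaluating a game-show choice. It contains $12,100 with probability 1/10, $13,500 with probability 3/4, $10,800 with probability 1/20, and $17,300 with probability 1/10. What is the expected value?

$13,605

EV = 1/10 × 12100 + 3/4 × 13500 + 1/20 × 10800 + 1/10 × 17300 = 1210 + 10125 + 540 + 1730 = 13605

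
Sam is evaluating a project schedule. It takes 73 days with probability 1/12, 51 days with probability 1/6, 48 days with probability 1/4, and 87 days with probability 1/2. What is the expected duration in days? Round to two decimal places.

EV = 1/12 × 73 + 1/6 × 51 + 1/4 × 48 + 1/2 × 87 = 6.0833 + 8.5 + 12 + 43.5 = 70.0833

70.08 days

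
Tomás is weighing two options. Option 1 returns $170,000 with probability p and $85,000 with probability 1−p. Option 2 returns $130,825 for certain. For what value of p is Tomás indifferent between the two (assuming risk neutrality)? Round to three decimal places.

p·170000 + (1−p)·85000 = 130825
85000p + 85000 = 130825
p = (130825 − 85000) / 85000

p = 0.539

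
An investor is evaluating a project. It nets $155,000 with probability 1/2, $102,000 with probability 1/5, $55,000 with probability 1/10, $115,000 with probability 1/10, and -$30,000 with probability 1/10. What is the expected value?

$111,900

EV = 1/2 × 155000 + 1/5 × 102000 + 1/10 × 55000 + 1/10 × 115000 + 1/10 × (-30000) = 77500 + 20400 + 5500 + 11500 − 3000 = 111900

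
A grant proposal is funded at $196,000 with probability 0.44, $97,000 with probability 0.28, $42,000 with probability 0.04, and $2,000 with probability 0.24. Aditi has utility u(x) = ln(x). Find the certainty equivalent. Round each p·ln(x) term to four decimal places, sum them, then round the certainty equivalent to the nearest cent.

$50,357.36

E[u] = 0.44·ln(196000) + 0.28·ln(97000) + 0.04·ln(42000) + 0.24·ln(2000) = 5.3618 + 3.2151 + 0.4258 + 1.8242 = 10.8269
CE = e^10.8269 ≈ 50357.36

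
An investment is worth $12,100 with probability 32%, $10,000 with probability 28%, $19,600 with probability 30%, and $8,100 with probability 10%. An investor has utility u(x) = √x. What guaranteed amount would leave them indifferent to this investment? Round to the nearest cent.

$13,041.64

E[u] = 0.32·√12100 + 0.28·√10000 + 0.3·√19600 + 0.1·√8100 = 0.32·110 + 0.28·100 + 0.3·140 + 0.1·90 = 114.2
CE = (114.2)² = 13041.64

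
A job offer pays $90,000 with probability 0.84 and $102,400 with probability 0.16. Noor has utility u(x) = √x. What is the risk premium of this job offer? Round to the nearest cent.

$53.76

E[u] = 0.84·√90000 + 0.16·√102400 = 0.84·300 + 0.16·320 = 303.2
CE = (303.2)² = 91930.24
Risk premium = EV − CE = 91984 − 91930.24 = 53.76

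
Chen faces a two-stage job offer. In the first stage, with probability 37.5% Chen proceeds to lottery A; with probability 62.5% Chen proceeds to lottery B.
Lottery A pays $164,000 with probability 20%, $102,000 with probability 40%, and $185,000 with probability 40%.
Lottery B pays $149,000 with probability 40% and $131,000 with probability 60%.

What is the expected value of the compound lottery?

$141,725

EV(A) = 0.2 × 164000 + 0.4 × 102000 + 0.4 × 185000 = 32800 + 40800 + 74000 = 147600
EV(B) = 0.4 × 149000 + 0.6 × 131000 = 59600 + 78600 = 138200
Overall = 0.375 × 147600 + 0.625 × 138200 = 55350 + 86375 = 141725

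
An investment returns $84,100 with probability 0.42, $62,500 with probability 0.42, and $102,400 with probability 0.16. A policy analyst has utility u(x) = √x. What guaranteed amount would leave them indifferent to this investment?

$77,284

E[u] = 0.42·√84100 + 0.42·√62500 + 0.16·√102400 = 0.42·290 + 0.42·250 + 0.16·320 = 278
CE = (278)² = 77284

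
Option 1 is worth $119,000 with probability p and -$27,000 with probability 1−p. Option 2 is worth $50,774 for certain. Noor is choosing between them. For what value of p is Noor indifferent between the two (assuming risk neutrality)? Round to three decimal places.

p = 0.533

p·119000 + (1−p)·(-27000) = 50774
146000p − 27000 = 50774
p = (50774 + 27000) / 146000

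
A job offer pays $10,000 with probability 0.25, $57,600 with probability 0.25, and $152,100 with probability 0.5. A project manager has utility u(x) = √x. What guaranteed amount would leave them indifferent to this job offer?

E[u] = 0.25·√10000 + 0.25·√57600 + 0.5·√152100 = 0.25·100 + 0.25·240 + 0.5·390 = 280
CE = (280)² = 78400

$78,400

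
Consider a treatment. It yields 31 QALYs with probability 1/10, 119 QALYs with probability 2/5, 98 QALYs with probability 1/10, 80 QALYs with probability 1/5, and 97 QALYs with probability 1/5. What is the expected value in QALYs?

95.9 QALYs

EV = 1/10 × 31 + 2/5 × 119 + 1/10 × 98 + 1/5 × 80 + 1/5 × 97 = 3.1 + 47.6 + 9.8 + 16 + 19.4 = 95.9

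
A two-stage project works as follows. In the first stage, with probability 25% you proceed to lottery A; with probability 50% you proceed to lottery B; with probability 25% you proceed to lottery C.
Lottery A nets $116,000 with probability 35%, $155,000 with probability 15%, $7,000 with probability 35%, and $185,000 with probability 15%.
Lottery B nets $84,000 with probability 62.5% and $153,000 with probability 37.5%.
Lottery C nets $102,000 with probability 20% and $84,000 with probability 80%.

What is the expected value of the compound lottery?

EV(A) = 0.35 × 116000 + 0.15 × 155000 + 0.35 × 7000 + 0.15 × 185000 = 40600 + 23250 + 2450 + 27750 = 94050
EV(B) = 0.625 × 84000 + 0.375 × 153000 = 52500 + 57375 = 109875
EV(C) = 0.2 × 102000 + 0.8 × 84000 = 20400 + 67200 = 87600
Overall = 0.25 × 94050 + 0.5 × 109875 + 0.25 × 87600 = 23512.5 + 54937.5 + 21900 = 100350

$100,350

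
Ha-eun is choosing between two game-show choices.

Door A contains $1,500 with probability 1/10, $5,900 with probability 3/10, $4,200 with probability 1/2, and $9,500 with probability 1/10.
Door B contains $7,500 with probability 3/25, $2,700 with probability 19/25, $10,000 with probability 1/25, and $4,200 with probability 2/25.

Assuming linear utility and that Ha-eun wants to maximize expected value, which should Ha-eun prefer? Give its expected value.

Door A = 1/10 × 1500 + 3/10 × 5900 + 1/2 × 4200 + 1/10 × 9500 = 150 + 1770 + 2100 + 950 = 4970
Door B = 3/25 × 7500 + 19/25 × 2700 + 1/25 × 10000 + 2/25 × 4200 = 900 + 2052 + 400 + 336 = 3688

Door A ($4,970)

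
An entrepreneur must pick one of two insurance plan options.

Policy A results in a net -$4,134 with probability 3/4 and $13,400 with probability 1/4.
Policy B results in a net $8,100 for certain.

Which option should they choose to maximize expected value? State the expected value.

Policy A = 3/4 × (-4134) + 1/4 × 13400 = -3100.5 + 3350 = 249.5
Policy B: 8100 (certain)

Policy B ($8,100)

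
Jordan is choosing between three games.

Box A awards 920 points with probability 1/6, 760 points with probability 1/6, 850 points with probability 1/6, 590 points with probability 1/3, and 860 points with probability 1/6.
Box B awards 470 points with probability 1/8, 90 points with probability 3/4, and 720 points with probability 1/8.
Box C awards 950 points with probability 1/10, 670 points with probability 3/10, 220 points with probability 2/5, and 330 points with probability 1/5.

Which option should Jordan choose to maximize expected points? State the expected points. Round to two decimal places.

Box A (761.67 points)

Box A = 1/6 × 920 + 1/6 × 760 + 1/6 × 850 + 1/3 × 590 + 1/6 × 860 = 153.3333 + 126.6667 + 141.6667 + 196.6667 + 143.3333 = 761.6667
Box B = 1/8 × 470 + 3/4 × 90 + 1/8 × 720 = 58.75 + 67.5 + 90 = 216.25
Box C = 1/10 × 950 + 3/10 × 670 + 2/5 × 220 + 1/5 × 330 = 95 + 201 + 88 + 66 = 450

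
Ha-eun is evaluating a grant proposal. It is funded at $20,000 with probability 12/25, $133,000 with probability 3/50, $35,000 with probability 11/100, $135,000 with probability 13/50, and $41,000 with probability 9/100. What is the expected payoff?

$60,220

EV = 12/25 × 20000 + 3/50 × 133000 + 11/100 × 35000 + 13/50 × 135000 + 9/100 × 41000 = 9600 + 7980 + 3850 + 35100 + 3690 = 60220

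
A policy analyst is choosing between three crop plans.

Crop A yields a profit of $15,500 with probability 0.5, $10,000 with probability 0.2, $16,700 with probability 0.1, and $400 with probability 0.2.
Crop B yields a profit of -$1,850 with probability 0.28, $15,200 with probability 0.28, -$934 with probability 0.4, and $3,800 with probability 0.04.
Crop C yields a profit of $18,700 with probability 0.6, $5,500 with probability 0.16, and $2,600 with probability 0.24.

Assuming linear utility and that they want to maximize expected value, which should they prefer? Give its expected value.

Crop A = 0.5 × 15500 + 0.2 × 10000 + 0.1 × 16700 + 0.2 × 400 = 7750 + 2000 + 1670 + 80 = 11500
Crop B = 0.28 × (-1850) + 0.28 × 15200 + 0.4 × (-934) + 0.04 × 3800 = -518 + 4256 − 373.6 + 152 = 3516.4
Crop C = 0.6 × 18700 + 0.16 × 5500 + 0.24 × 2600 = 11220 + 880 + 624 = 12724

Crop C ($12,724)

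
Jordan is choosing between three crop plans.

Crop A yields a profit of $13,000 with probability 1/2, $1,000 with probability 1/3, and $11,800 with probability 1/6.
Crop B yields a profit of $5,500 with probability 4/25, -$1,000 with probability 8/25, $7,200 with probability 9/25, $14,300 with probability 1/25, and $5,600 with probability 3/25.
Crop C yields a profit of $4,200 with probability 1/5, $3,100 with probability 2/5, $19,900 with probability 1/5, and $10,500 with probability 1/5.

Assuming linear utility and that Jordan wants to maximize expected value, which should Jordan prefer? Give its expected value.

Crop A ($8,800)

Crop A = 1/2 × 13000 + 1/3 × 1000 + 1/6 × 11800 = 6500 + 333.3333 + 1966.6667 = 8800
Crop B = 4/25 × 5500 + 8/25 × (-1000) + 9/25 × 7200 + 1/25 × 14300 + 3/25 × 5600 = 880 − 320 + 2592 + 572 + 672 = 4396
Crop C = 1/5 × 4200 + 2/5 × 3100 + 1/5 × 19900 + 1/5 × 10500 = 840 + 1240 + 3980 + 2100 = 8160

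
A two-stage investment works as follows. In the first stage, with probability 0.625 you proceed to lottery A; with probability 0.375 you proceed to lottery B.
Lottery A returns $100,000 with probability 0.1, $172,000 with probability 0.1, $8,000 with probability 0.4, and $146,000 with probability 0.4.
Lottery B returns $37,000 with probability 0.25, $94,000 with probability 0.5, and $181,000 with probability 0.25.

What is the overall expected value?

$93,562.50

EV(A) = 0.1 × 100000 + 0.1 × 172000 + 0.4 × 8000 + 0.4 × 146000 = 10000 + 17200 + 3200 + 58400 = 88800
EV(B) = 0.25 × 37000 + 0.5 × 94000 + 0.25 × 181000 = 9250 + 47000 + 45250 = 101500
Overall = 0.625 × 88800 + 0.375 × 101500 = 55500 + 38062.5 = 93562.5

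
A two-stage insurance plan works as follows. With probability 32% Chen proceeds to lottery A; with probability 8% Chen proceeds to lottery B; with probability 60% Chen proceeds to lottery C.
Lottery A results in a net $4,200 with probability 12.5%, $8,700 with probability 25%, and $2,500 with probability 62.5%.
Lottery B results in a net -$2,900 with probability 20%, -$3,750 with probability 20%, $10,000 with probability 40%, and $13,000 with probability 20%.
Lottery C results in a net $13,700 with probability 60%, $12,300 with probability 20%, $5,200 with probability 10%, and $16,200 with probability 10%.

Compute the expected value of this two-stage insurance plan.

$9,477.60

EV(A) = 0.125 × 4200 + 0.25 × 8700 + 0.625 × 2500 = 525 + 2175 + 1562.5 = 4262.5
EV(B) = 0.2 × (-2900) + 0.2 × (-3750) + 0.4 × 10000 + 0.2 × 13000 = -580 − 750 + 4000 + 2600 = 5270
EV(C) = 0.6 × 13700 + 0.2 × 12300 + 0.1 × 5200 + 0.1 × 16200 = 8220 + 2460 + 520 + 1620 = 12820
Overall = 0.32 × 4262.5 + 0.08 × 5270 + 0.6 × 12820 = 1364 + 421.6 + 7692 = 9477.6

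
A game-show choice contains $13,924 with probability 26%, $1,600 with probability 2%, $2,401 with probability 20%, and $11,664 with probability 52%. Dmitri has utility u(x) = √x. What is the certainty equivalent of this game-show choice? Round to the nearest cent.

$9,494.55

E[u] = 0.26·√13924 + 0.02·√1600 + 0.2·√2401 + 0.52·√11664 = 0.26·118 + 0.02·40 + 0.2·49 + 0.52·108 = 97.44
CE = (97.44)² = 9494.5536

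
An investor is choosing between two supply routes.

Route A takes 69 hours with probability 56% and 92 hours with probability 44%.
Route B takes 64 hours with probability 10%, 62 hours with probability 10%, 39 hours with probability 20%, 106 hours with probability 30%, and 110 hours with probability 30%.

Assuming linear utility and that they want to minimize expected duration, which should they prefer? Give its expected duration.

Route A (79.12 hours)

Route A = 0.56 × 69 + 0.44 × 92 = 38.64 + 40.48 = 79.12
Route B = 0.1 × 64 + 0.1 × 62 + 0.2 × 39 + 0.3 × 106 + 0.3 × 110 = 6.4 + 6.2 + 7.8 + 31.8 + 33 = 85.2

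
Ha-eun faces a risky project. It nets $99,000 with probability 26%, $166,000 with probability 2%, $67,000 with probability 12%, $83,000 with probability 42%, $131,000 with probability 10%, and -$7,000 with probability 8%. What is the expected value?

EV = 0.26 × 99000 + 0.02 × 166000 + 0.12 × 67000 + 0.42 × 83000 + 0.1 × 131000 + 0.08 × (-7000) = 25740 + 3320 + 8040 + 34860 + 13100 − 560 = 84500

$84,500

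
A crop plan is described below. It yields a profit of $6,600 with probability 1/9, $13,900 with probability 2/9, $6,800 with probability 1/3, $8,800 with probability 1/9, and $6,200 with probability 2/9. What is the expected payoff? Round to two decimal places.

$8,444.44

EV = 1/9 × 6600 + 2/9 × 13900 + 1/3 × 6800 + 1/9 × 8800 + 2/9 × 6200 = 733.3333 + 3088.8889 + 2266.6667 + 977.7778 + 1377.7778 = 8444.4444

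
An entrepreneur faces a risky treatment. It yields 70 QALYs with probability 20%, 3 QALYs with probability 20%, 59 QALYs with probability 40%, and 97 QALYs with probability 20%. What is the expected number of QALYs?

EV = 0.2 × 70 + 0.2 × 3 + 0.4 × 59 + 0.2 × 97 = 14 + 0.6 + 23.6 + 19.4 = 57.6

57.6 QALYs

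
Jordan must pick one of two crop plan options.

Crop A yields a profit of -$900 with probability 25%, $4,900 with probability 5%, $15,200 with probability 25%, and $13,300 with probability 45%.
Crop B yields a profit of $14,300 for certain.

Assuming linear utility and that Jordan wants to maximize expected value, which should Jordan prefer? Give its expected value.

Crop A = 0.25 × (-900) + 0.05 × 4900 + 0.25 × 15200 + 0.45 × 13300 = -225 + 245 + 3800 + 5985 = 9805
Crop B: 14300 (certain)

Crop B ($14,300)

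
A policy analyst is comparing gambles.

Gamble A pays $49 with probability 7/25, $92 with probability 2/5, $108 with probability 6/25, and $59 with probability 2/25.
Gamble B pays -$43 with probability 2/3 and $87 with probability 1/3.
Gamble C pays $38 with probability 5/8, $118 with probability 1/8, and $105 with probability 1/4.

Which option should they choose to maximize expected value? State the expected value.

Gamble A ($81.16)

Gamble A = 7/25 × 49 + 2/5 × 92 + 6/25 × 108 + 2/25 × 59 = 13.72 + 36.8 + 25.92 + 4.72 = 81.16
Gamble B = 2/3 × (-43) + 1/3 × 87 = -28.6667 + 29 = 0.3333
Gamble C = 5/8 × 38 + 1/8 × 118 + 1/4 × 105 = 23.75 + 14.75 + 26.25 = 64.75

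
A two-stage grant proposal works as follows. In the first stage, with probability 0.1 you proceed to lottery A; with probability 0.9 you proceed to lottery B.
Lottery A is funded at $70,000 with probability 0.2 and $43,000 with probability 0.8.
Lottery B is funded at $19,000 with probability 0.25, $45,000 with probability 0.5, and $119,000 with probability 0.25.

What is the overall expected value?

EV(A) = 0.2 × 70000 + 0.8 × 43000 = 14000 + 34400 = 48400
EV(B) = 0.25 × 19000 + 0.5 × 45000 + 0.25 × 119000 = 4750 + 22500 + 29750 = 57000
Overall = 0.1 × 48400 + 0.9 × 57000 = 4840 + 51300 = 56140

$56,140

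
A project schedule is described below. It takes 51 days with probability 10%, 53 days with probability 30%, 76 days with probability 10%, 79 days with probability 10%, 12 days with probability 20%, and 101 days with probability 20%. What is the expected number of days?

59.1 days

EV = 0.1 × 51 + 0.3 × 53 + 0.1 × 76 + 0.1 × 79 + 0.2 × 12 + 0.2 × 101 = 5.1 + 15.9 + 7.6 + 7.9 + 2.4 + 20.2 = 59.1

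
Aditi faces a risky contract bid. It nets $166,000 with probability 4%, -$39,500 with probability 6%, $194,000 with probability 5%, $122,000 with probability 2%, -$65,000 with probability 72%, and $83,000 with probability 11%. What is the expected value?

-$21,260

EV = 0.04 × 166000 + 0.06 × (-39500) + 0.05 × 194000 + 0.02 × 122000 + 0.72 × (-65000) + 0.11 × 83000 = 6640 − 2370 + 9700 + 2440 − 46800 + 9130 = -21260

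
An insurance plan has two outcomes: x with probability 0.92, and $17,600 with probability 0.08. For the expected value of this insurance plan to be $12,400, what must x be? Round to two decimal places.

0.92·x + 0.08·17600 = 12400
0.92·x = 12400 − 1408 = 10992
x = 10992 / 0.92 = 11947.8261

x = $11,947.83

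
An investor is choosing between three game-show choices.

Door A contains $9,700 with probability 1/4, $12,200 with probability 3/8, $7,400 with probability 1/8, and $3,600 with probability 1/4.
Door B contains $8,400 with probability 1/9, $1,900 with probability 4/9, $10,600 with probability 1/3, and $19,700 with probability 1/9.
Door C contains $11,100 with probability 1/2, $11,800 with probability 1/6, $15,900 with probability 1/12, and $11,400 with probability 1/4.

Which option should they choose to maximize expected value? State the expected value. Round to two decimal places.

Door A = 1/4 × 9700 + 3/8 × 12200 + 1/8 × 7400 + 1/4 × 3600 = 2425 + 4575 + 925 + 900 = 8825
Door B = 1/9 × 8400 + 4/9 × 1900 + 1/3 × 10600 + 1/9 × 19700 = 933.3333 + 844.4444 + 3533.3333 + 2188.8889 = 7500
Door C = 1/2 × 11100 + 1/6 × 11800 + 1/12 × 15900 + 1/4 × 11400 = 5550 + 1966.6667 + 1325 + 2850 = 11691.6667

Door C ($11,691.67)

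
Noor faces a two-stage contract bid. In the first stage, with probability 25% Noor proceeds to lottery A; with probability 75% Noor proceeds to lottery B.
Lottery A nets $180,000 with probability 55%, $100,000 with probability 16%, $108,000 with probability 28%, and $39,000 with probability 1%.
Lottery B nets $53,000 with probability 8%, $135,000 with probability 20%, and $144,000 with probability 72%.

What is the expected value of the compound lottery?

$137,597.50

EV(A) = 0.55 × 180000 + 0.16 × 100000 + 0.28 × 108000 + 0.01 × 39000 = 99000 + 16000 + 30240 + 390 = 145630
EV(B) = 0.08 × 53000 + 0.2 × 135000 + 0.72 × 144000 = 4240 + 27000 + 103680 = 134920
Overall = 0.25 × 145630 + 0.75 × 134920 = 36407.5 + 101190 = 137597.5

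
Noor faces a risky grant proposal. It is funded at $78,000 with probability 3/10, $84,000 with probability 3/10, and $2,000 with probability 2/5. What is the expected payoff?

EV = 3/10 × 78000 + 3/10 × 84000 + 2/5 × 2000 = 23400 + 25200 + 800 = 49400

$49,400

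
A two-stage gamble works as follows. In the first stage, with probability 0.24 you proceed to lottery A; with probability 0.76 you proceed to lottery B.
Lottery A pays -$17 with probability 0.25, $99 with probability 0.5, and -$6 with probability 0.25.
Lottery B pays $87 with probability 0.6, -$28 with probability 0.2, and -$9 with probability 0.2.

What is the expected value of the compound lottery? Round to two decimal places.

$44.55

EV(A) = 0.25 × (-17) + 0.5 × 99 + 0.25 × (-6) = -4.25 + 49.5 − 1.5 = 43.75
EV(B) = 0.6 × 87 + 0.2 × (-28) + 0.2 × (-9) = 52.2 − 5.6 − 1.8 = 44.8
Overall = 0.24 × 43.75 + 0.76 × 44.8 = 10.5 + 34.048 = 44.548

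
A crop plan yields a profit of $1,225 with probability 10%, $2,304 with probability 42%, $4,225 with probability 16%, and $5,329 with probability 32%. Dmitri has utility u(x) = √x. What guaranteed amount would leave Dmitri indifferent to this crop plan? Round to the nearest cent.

$3,297.06

E[u] = 0.1·√1225 + 0.42·√2304 + 0.16·√4225 + 0.32·√5329 = 0.1·35 + 0.42·48 + 0.16·65 + 0.32·73 = 57.42
CE = (57.42)² = 3297.0564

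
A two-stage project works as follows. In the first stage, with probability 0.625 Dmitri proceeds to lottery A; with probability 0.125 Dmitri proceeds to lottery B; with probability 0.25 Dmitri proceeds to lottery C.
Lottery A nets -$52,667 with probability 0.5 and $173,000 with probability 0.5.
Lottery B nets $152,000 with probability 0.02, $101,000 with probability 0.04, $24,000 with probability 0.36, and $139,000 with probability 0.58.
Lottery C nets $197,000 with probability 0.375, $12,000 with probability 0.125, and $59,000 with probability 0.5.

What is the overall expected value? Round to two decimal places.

$75,865.31

EV(A) = 0.5 × (-52667) + 0.5 × 173000 = -26333.5 + 86500 = 60166.5
EV(B) = 0.02 × 152000 + 0.04 × 101000 + 0.36 × 24000 + 0.58 × 139000 = 3040 + 4040 + 8640 + 80620 = 96340
EV(C) = 0.375 × 197000 + 0.125 × 12000 + 0.5 × 59000 = 73875 + 1500 + 29500 = 104875
Overall = 0.625 × 60166.5 + 0.125 × 96340 + 0.25 × 104875 = 37604.0625 + 12042.5 + 26218.75 = 75865.3125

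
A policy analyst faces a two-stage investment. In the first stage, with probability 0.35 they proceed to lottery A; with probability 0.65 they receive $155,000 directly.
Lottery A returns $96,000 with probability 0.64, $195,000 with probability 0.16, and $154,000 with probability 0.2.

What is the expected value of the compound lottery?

$143,954

EV(A) = 0.64 × 96000 + 0.16 × 195000 + 0.2 × 154000 = 61440 + 31200 + 30800 = 123440
Branch B: 155000 (certain)
Overall = 0.35 × 123440 + 0.65 × 155000 = 43204 + 100750 = 143954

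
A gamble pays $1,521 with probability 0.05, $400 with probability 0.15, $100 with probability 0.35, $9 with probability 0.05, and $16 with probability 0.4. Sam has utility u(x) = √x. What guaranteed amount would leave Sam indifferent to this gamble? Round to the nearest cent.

E[u] = 0.05·√1521 + 0.15·√400 + 0.35·√100 + 0.05·√9 + 0.4·√16 = 0.05·39 + 0.15·20 + 0.35·10 + 0.05·3 + 0.4·4 = 10.2
CE = (10.2)² = 104.04

$104.04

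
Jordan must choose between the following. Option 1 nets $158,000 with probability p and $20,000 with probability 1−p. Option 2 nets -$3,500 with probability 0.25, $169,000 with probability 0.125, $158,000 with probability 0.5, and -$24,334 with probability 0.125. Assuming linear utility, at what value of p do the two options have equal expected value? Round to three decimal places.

p = 0.552

EV(Option 2) = 0.25 × (-3500) + 0.125 × 169000 + 0.5 × 158000 + 0.125 × (-24334) = -875 + 21125 + 79000 − 3041.75 = 96208.25
p·158000 + (1−p)·20000 = 96208.25
138000p + 20000 = 96208.25
p = (96208.25 − 20000) / 138000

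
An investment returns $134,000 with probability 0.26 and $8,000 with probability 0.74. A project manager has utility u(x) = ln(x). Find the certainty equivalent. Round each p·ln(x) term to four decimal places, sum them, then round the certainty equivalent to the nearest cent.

E[u] = 0.26·ln(134000) + 0.74·ln(8000) = 3.0695 + 6.6505 = 9.7200
CE = e^9.7200 ≈ 16647.24

$16,647.24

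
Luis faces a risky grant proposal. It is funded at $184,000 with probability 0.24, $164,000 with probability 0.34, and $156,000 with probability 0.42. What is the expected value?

EV = 0.24 × 184000 + 0.34 × 164000 + 0.42 × 156000 = 44160 + 55760 + 65520 = 165440

$165,440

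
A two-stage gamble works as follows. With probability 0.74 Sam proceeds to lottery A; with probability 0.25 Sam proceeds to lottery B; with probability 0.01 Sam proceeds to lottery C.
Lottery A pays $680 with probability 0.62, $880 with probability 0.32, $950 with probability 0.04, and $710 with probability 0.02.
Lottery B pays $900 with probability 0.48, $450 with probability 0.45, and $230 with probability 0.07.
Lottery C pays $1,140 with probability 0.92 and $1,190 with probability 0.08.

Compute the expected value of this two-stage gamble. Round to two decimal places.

EV(A) = 0.62 × 680 + 0.32 × 880 + 0.04 × 950 + 0.02 × 710 = 421.6 + 281.6 + 38 + 14.2 = 755.4
EV(B) = 0.48 × 900 + 0.45 × 450 + 0.07 × 230 = 432 + 202.5 + 16.1 = 650.6
EV(C) = 0.92 × 1140 + 0.08 × 1190 = 1048.8 + 95.2 = 1144
Overall = 0.74 × 755.4 + 0.25 × 650.6 + 0.01 × 1144 = 558.996 + 162.65 + 11.44 = 733.086

$733.09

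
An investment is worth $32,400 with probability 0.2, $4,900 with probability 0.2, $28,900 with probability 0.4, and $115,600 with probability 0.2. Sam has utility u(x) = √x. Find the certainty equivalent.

$34,596

E[u] = 0.2·√32400 + 0.2·√4900 + 0.4·√28900 + 0.2·√115600 = 0.2·180 + 0.2·70 + 0.4·170 + 0.2·340 = 186
CE = (186)² = 34596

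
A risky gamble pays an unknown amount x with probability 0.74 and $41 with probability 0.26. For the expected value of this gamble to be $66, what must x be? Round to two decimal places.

x = $74.78

0.74·x + 0.26·41 = 66
0.74·x = 66 − 10.66 = 55.34
x = 55.34 / 0.74 = 74.7838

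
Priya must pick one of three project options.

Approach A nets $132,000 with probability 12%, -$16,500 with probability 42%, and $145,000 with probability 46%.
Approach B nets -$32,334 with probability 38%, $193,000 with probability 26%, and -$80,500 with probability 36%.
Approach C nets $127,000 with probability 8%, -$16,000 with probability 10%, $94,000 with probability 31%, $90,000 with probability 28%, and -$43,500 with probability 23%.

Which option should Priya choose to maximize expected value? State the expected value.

Approach A ($75,610)

Approach A = 0.12 × 132000 + 0.42 × (-16500) + 0.46 × 145000 = 15840 − 6930 + 66700 = 75610
Approach B = 0.38 × (-32334) + 0.26 × 193000 + 0.36 × (-80500) = -12286.92 + 50180 − 28980 = 8913.08
Approach C = 0.08 × 127000 + 0.1 × (-16000) + 0.31 × 94000 + 0.28 × 90000 + 0.23 × (-43500) = 10160 − 1600 + 29140 + 25200 − 10005 = 52895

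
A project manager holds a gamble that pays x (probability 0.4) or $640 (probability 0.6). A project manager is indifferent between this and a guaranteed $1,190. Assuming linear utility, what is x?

0.4·x + 0.6·640 = 1190
0.4·x = 1190 − 384 = 806
x = 806 / 0.4 = 2015

x = $2,015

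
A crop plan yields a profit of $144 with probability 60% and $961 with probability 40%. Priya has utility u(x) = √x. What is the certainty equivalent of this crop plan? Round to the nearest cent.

$384.16

E[u] = 0.6·√144 + 0.4·√961 = 0.6·12 + 0.4·31 = 19.6
CE = (19.6)² = 384.16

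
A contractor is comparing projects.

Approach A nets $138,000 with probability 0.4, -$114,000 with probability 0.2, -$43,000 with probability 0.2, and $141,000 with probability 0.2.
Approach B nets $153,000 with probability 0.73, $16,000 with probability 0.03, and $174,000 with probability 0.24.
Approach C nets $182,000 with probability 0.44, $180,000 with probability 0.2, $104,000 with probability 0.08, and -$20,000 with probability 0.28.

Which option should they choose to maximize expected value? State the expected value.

Approach A = 0.4 × 138000 + 0.2 × (-114000) + 0.2 × (-43000) + 0.2 × 141000 = 55200 − 22800 − 8600 + 28200 = 52000
Approach B = 0.73 × 153000 + 0.03 × 16000 + 0.24 × 174000 = 111690 + 480 + 41760 = 153930
Approach C = 0.44 × 182000 + 0.2 × 180000 + 0.08 × 104000 + 0.28 × (-20000) = 80080 + 36000 + 8320 − 5600 = 118800

Approach B ($153,930)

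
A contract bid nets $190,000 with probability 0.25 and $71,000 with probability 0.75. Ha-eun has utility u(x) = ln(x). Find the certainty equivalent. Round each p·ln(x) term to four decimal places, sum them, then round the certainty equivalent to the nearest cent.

$90,807.76

E[u] = 0.25·ln(190000) + 0.75·ln(71000) = 3.0387 + 8.3778 = 11.4165
CE = e^11.4165 ≈ 90807.76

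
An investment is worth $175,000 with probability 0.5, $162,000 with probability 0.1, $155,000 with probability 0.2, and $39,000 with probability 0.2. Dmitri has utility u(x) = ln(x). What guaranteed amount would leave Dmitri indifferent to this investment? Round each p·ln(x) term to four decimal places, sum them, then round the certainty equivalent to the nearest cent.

E[u] = 0.5·ln(175000) + 0.1·ln(162000) + 0.2·ln(155000) + 0.2·ln(39000) = 6.0363 + 1.1995 + 2.3902 + 2.1143 = 11.7403
CE = e^11.7403 ≈ 125529.99

$125,529.99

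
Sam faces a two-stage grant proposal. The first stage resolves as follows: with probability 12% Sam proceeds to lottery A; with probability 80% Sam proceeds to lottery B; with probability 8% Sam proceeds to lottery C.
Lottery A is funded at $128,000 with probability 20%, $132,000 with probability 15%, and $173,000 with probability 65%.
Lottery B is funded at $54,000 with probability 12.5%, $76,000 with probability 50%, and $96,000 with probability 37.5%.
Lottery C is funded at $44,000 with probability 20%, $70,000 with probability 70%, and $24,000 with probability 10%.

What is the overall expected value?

$88,358

EV(A) = 0.2 × 128000 + 0.15 × 132000 + 0.65 × 173000 = 25600 + 19800 + 112450 = 157850
EV(B) = 0.125 × 54000 + 0.5 × 76000 + 0.375 × 96000 = 6750 + 38000 + 36000 = 80750
EV(C) = 0.2 × 44000 + 0.7 × 70000 + 0.1 × 24000 = 8800 + 49000 + 2400 = 60200
Overall = 0.12 × 157850 + 0.8 × 80750 + 0.08 × 60200 = 18942 + 64600 + 4816 = 88358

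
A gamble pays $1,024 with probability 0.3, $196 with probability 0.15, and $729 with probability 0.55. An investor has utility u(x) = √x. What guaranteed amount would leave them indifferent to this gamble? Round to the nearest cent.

$704.90

E[u] = 0.3·√1024 + 0.15·√196 + 0.55·√729 = 0.3·32 + 0.15·14 + 0.55·27 = 26.55
CE = (26.55)² = 704.9025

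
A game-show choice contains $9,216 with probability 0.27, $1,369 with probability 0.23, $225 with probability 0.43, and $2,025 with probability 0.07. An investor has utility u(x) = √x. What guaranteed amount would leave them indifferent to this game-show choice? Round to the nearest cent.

$1,938.64

E[u] = 0.27·√9216 + 0.23·√1369 + 0.43·√225 + 0.07·√2025 = 0.27·96 + 0.23·37 + 0.43·15 + 0.07·45 = 44.03
CE = (44.03)² = 1938.6409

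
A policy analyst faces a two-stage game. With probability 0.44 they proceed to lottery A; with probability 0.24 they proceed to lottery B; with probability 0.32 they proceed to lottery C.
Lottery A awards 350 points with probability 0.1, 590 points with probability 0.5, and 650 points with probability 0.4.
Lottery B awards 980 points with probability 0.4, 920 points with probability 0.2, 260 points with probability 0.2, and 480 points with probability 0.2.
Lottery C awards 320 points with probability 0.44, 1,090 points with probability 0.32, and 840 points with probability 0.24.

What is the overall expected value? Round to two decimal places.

EV(A) = 0.1 × 350 + 0.5 × 590 + 0.4 × 650 = 35 + 295 + 260 = 590
EV(B) = 0.4 × 980 + 0.2 × 920 + 0.2 × 260 + 0.2 × 480 = 392 + 184 + 52 + 96 = 724
EV(C) = 0.44 × 320 + 0.32 × 1090 + 0.24 × 840 = 140.8 + 348.8 + 201.6 = 691.2
Overall = 0.44 × 590 + 0.24 × 724 + 0.32 × 691.2 = 259.6 + 173.76 + 221.184 = 654.544

654.54 points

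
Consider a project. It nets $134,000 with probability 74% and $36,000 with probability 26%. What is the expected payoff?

EV = 0.74 × 134000 + 0.26 × 36000 = 99160 + 9360 = 108520

$108,520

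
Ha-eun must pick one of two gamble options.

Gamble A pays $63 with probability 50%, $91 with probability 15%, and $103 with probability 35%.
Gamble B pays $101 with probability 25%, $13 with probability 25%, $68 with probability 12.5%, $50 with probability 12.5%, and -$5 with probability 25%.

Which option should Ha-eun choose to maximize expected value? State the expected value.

Gamble A ($81.20)

Gamble A = 0.5 × 63 + 0.15 × 91 + 0.35 × 103 = 31.5 + 13.65 + 36.05 = 81.2
Gamble B = 0.25 × 101 + 0.25 × 13 + 0.125 × 68 + 0.125 × 50 + 0.25 × (-5) = 25.25 + 3.25 + 8.5 + 6.25 − 1.25 = 42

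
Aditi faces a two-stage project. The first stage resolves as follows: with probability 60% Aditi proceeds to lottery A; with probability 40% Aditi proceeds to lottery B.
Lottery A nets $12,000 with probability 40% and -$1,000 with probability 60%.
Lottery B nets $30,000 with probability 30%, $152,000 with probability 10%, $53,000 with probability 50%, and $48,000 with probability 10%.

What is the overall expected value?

EV(A) = 0.4 × 12000 + 0.6 × (-1000) = 4800 − 600 = 4200
EV(B) = 0.3 × 30000 + 0.1 × 152000 + 0.5 × 53000 + 0.1 × 48000 = 9000 + 15200 + 26500 + 4800 = 55500
Overall = 0.6 × 4200 + 0.4 × 55500 = 2520 + 22200 = 24720

$24,720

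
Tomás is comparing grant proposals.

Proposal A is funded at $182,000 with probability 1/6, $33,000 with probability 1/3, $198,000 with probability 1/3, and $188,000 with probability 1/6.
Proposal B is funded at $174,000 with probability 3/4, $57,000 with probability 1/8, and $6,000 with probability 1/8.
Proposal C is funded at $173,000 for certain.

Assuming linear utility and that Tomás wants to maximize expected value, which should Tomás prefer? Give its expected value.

Proposal C ($173,000)

Proposal A = 1/6 × 182000 + 1/3 × 33000 + 1/3 × 198000 + 1/6 × 188000 = 30333.3333 + 11000 + 66000 + 31333.3333 = 138666.6667
Proposal B = 3/4 × 174000 + 1/8 × 57000 + 1/8 × 6000 = 130500 + 7125 + 750 = 138375
Proposal C: 173000 (certain)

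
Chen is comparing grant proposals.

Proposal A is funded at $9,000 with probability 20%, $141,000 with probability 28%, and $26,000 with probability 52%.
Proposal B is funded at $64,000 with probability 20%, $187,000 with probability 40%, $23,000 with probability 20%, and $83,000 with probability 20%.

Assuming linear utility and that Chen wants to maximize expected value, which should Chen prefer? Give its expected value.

Proposal B ($108,800)

Proposal A = 0.2 × 9000 + 0.28 × 141000 + 0.52 × 26000 = 1800 + 39480 + 13520 = 54800
Proposal B = 0.2 × 64000 + 0.4 × 187000 + 0.2 × 23000 + 0.2 × 83000 = 12800 + 74800 + 4600 + 16600 = 108800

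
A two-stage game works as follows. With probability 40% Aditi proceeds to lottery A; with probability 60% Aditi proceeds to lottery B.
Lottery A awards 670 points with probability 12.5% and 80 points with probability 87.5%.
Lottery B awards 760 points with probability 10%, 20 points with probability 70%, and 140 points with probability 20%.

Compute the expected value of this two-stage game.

132.3 points

EV(A) = 0.125 × 670 + 0.875 × 80 = 83.75 + 70 = 153.75
EV(B) = 0.1 × 760 + 0.7 × 20 + 0.2 × 140 = 76 + 14 + 28 = 118
Overall = 0.4 × 153.75 + 0.6 × 118 = 61.5 + 70.8 = 132.3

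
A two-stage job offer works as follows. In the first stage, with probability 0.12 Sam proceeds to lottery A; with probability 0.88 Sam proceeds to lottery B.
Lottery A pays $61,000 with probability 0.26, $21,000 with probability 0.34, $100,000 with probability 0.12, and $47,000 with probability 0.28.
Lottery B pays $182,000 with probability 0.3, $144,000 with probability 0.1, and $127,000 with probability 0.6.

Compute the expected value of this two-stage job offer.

$133,555.20

EV(A) = 0.26 × 61000 + 0.34 × 21000 + 0.12 × 100000 + 0.28 × 47000 = 15860 + 7140 + 12000 + 13160 = 48160
EV(B) = 0.3 × 182000 + 0.1 × 144000 + 0.6 × 127000 = 54600 + 14400 + 76200 = 145200
Overall = 0.12 × 48160 + 0.88 × 145200 = 5779.2 + 127776 = 133555.2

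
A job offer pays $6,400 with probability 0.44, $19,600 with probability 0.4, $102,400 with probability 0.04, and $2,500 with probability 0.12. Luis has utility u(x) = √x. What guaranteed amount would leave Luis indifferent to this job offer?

E[u] = 0.44·√6400 + 0.4·√19600 + 0.04·√102400 + 0.12·√2500 = 0.44·80 + 0.4·140 + 0.04·320 + 0.12·50 = 110
CE = (110)² = 12100

$12,100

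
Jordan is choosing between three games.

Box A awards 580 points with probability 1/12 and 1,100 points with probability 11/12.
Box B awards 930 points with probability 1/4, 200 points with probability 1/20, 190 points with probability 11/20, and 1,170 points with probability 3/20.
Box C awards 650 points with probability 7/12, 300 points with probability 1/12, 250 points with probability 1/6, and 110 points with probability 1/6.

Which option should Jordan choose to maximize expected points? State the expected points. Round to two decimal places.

Box A = 1/12 × 580 + 11/12 × 1100 = 48.3333 + 1008.3333 = 1056.6667
Box B = 1/4 × 930 + 1/20 × 200 + 11/20 × 190 + 3/20 × 1170 = 232.5 + 10 + 104.5 + 175.5 = 522.5
Box C = 7/12 × 650 + 1/12 × 300 + 1/6 × 250 + 1/6 × 110 = 379.1667 + 25 + 41.6667 + 18.3333 = 464.1667

Box A (1056.67 points)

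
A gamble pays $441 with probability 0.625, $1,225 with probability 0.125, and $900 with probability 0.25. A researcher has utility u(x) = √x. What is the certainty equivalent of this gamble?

E[u] = 0.625·√441 + 0.125·√1225 + 0.25·√900 = 0.625·21 + 0.125·35 + 0.25·30 = 25
CE = (25)² = 625

$625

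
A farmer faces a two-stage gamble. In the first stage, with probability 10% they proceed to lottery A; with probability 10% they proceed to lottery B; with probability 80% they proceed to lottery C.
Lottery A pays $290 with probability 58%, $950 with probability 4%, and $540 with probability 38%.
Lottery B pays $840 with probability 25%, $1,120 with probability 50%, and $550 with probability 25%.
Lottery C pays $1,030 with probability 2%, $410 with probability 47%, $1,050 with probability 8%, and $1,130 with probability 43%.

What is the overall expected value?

$758.45

EV(A) = 0.58 × 290 + 0.04 × 950 + 0.38 × 540 = 168.2 + 38 + 205.2 = 411.4
EV(B) = 0.25 × 840 + 0.5 × 1120 + 0.25 × 550 = 210 + 560 + 137.5 = 907.5
EV(C) = 0.02 × 1030 + 0.47 × 410 + 0.08 × 1050 + 0.43 × 1130 = 20.6 + 192.7 + 84 + 485.9 = 783.2
Overall = 0.1 × 411.4 + 0.1 × 907.5 + 0.8 × 783.2 = 41.14 + 90.75 + 626.56 = 758.45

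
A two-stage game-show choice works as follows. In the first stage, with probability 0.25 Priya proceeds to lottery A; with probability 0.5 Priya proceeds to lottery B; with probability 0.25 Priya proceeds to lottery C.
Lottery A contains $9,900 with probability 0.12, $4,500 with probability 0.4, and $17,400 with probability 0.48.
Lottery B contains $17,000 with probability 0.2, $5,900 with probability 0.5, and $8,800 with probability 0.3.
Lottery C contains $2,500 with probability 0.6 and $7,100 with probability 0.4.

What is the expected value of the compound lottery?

EV(A) = 0.12 × 9900 + 0.4 × 4500 + 0.48 × 17400 = 1188 + 1800 + 8352 = 11340
EV(B) = 0.2 × 17000 + 0.5 × 5900 + 0.3 × 8800 = 3400 + 2950 + 2640 = 8990
EV(C) = 0.6 × 2500 + 0.4 × 7100 = 1500 + 2840 = 4340
Overall = 0.25 × 11340 + 0.5 × 8990 + 0.25 × 4340 = 2835 + 4495 + 1085 = 8415

$8,415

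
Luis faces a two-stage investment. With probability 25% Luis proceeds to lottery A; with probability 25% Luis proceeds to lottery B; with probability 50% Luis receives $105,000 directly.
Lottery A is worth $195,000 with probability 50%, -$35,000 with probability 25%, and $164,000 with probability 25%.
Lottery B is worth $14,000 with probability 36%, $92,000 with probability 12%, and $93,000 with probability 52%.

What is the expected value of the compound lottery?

$101,047.50

EV(A) = 0.5 × 195000 + 0.25 × (-35000) + 0.25 × 164000 = 97500 − 8750 + 41000 = 129750
EV(B) = 0.36 × 14000 + 0.12 × 92000 + 0.52 × 93000 = 5040 + 11040 + 48360 = 64440
Branch C: 105000 (certain)
Overall = 0.25 × 129750 + 0.25 × 64440 + 0.5 × 105000 = 32437.5 + 16110 + 52500 = 101047.5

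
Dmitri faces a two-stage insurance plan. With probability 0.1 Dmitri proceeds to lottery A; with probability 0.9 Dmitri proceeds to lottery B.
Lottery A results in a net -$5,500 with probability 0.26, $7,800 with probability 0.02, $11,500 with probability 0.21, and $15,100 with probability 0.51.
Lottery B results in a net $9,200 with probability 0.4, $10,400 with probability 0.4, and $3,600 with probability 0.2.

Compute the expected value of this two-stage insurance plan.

EV(A) = 0.26 × (-5500) + 0.02 × 7800 + 0.21 × 11500 + 0.51 × 15100 = -1430 + 156 + 2415 + 7701 = 8842
EV(B) = 0.4 × 9200 + 0.4 × 10400 + 0.2 × 3600 = 3680 + 4160 + 720 = 8560
Overall = 0.1 × 8842 + 0.9 × 8560 = 884.2 + 7704 = 8588.2

$8,588.20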